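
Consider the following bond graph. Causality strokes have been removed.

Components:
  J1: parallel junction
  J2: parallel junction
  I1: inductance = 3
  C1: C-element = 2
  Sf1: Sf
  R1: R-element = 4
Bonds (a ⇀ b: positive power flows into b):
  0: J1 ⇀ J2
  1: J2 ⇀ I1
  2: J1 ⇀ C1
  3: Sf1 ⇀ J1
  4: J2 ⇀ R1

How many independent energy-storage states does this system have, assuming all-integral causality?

2  (C1, I1 all integral)

β3 |Sf1  (Sf1 fixes flow; stroke at Sf1)
β1 |I1  (I1: I, integral causality)
β2 |J1  (C1 integral (e out))
β0 |J2  (J1: bond 2 brought effort, rest push out)
β4 |R1  (J2: bond 0 brought effort, rest push out)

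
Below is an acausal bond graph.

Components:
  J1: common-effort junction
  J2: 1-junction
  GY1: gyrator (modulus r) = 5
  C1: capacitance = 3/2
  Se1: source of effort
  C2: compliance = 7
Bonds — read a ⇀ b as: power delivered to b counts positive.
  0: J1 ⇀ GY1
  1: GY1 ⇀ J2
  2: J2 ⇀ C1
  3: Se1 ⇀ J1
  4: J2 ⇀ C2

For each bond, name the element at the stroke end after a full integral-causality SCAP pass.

bond 0 →GY1
bond 1 →GY1
bond 2 →J2
bond 3 →J1
bond 4 →J2

bond 3 stroke at J1  (Se1: effort source, stroke at far end)
bond 0 stroke at GY1  (J1: bond 3 brought effort, rest push out)
bond 1 stroke at GY1  (GY GY1: same side as bond 0)
bond 2 stroke at J2  (J2: bond 1 brought flow, rest push out)
bond 4 stroke at J2  (J2 flow already set via bond 1)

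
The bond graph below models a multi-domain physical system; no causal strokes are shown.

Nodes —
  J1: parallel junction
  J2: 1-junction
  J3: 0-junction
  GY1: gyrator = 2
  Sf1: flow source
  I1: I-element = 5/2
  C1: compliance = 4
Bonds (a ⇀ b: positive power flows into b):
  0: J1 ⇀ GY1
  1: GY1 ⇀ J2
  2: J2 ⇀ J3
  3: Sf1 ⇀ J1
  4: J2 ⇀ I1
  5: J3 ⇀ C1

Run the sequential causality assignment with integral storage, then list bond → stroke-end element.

bond 0 |J1
bond 1 |J2
bond 2 |J2
bond 3 |Sf1
bond 4 |I1
bond 5 |J3

β3 →Sf1  (Sf1: flow source, stroke at near end)
β0 →J1  (J1: last free bond brings effort in)
β1 →J2  (GY GY1: same side as bond 0)
β4 →I1  (I1 outputs flow p/I1)
β2 →J2  (J2: bond 4 brought flow, rest push out)
β5 →J3  (closing 0-jn rule on J3)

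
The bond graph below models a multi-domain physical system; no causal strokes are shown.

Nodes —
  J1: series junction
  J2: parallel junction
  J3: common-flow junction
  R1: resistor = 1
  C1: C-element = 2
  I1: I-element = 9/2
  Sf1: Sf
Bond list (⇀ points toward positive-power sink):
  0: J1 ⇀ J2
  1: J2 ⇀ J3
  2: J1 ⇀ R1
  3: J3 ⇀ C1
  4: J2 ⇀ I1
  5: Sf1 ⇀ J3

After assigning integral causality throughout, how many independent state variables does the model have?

2  (C1, I1 all integral)

b5 stroke→Sf1  (source Sf1 imposes f)
b1 stroke→J3  (1-jn J3 has f-setter on 5)
b3 stroke→J3  (1-jn J3 has f-setter on 5)
b4 stroke→I1  (I1: I, integral causality)
b0 stroke→J2  (closing 0-jn rule on J2)
b2 stroke→J1  (1-jn J1 has f-setter on 0)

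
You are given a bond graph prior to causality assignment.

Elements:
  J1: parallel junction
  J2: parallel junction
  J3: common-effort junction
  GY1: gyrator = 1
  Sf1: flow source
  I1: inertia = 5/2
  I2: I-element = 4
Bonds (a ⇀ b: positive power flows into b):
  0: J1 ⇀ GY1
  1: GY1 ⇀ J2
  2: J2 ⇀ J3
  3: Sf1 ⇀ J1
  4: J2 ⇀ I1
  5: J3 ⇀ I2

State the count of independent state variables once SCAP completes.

2  (I1, I2 all integral)

β3 |Sf1  (source Sf1 imposes f)
β0 |J1  (J1: last free bond brings effort in)
β1 |J2  (GY GY1: same side as bond 0)
β2 |J3  (J2: bond 1 brought effort, rest push out)
β4 |I1  (J2 effort already set via bond 1)
β5 |I2  (J3: bond 2 brought effort, rest push out)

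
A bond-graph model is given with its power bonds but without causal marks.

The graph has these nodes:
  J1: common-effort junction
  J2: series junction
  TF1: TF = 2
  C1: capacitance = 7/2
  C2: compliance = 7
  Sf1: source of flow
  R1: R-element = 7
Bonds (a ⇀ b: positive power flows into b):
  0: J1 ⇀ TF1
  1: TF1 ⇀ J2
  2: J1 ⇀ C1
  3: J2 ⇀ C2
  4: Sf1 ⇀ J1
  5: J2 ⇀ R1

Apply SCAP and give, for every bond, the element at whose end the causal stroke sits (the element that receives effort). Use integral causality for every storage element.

β4 stroke at Sf1  (Sf1 fixes flow; stroke at Sf1)
β2 stroke at J1  (C1: C, integral causality)
β0 stroke at TF1  (common-e at J1 fixed by 2)
β1 stroke at J2  (through TF1, causality passes straight; one stroke at TF1)
β3 stroke at J2  (C2: C, integral causality)
β5 stroke at R1  (closing 1-jn rule on J2)

b0 →TF1
b1 →J2
b2 →J1
b3 →J2
b4 →Sf1
b5 →R1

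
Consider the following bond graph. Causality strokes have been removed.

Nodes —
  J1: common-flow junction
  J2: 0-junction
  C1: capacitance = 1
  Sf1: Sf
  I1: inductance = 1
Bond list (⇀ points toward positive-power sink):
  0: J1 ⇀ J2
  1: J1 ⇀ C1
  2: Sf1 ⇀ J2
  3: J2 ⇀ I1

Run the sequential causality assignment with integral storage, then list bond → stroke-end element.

#0 |J2
#1 |J1
#2 |Sf1
#3 |I1

#2 stroke at Sf1  (Sf1: flow source, stroke at near end)
#1 stroke at J1  (prefer integral on C1)
#0 stroke at J2  (only one flow-in slot at J1)
#3 stroke at I1  (0-jn J2 has e-setter on 0)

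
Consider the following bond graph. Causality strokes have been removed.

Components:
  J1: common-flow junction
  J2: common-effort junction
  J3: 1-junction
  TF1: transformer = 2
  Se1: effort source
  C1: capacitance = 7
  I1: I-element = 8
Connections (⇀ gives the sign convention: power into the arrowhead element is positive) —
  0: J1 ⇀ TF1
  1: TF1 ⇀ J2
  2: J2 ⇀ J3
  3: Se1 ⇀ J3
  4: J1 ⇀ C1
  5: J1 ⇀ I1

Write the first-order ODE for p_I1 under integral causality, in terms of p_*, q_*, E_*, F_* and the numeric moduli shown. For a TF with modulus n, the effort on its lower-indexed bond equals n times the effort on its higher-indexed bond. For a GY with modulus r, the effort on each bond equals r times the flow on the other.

dp_I1/dt = 2*E_Se1 - q_C1/7

β3 stroke at J3  (Se1 fixes effort; stroke away)
β2 stroke at J2  (J3: last free bond brings flow in)
β1 stroke at TF1  (0-jn J2 has e-setter on 2)
β0 stroke at J1  (TF TF1: opposite of bond 1)
β4 stroke at J1  (C1 outputs effort q/C1)
β5 stroke at I1  (closing 1-jn rule on J1)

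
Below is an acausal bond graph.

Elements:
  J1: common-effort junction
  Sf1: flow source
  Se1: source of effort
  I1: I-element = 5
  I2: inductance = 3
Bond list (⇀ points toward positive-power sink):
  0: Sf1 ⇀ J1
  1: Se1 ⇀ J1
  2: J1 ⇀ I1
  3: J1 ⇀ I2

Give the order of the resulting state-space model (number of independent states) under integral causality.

bond 0 stroke→Sf1  (source Sf1 imposes f)
bond 1 stroke→J1  (Se1 fixes effort; stroke away)
bond 2 stroke→I1  (J1 effort already set via bond 1)
bond 3 stroke→I2  (common-e at J1 fixed by 1)

2  (I1, I2 all integral)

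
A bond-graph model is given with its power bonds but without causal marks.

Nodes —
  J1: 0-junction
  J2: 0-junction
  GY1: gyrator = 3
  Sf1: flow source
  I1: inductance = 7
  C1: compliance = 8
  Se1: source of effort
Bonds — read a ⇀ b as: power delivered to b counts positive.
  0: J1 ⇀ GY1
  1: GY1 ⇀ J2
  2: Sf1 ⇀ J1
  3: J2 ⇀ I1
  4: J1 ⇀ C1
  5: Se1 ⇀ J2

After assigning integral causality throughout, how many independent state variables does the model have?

2  (C1, I1 all integral)

b2 |Sf1  (source Sf1 imposes f)
b5 |J2  (Se1: effort source, stroke at far end)
b1 |GY1  (J2: bond 5 brought effort, rest push out)
b3 |I1  (0-jn J2 has e-setter on 5)
b0 |GY1  (GY1: gyrator matches bond 1)
b4 |J1  (J1 needs exactly one e-in)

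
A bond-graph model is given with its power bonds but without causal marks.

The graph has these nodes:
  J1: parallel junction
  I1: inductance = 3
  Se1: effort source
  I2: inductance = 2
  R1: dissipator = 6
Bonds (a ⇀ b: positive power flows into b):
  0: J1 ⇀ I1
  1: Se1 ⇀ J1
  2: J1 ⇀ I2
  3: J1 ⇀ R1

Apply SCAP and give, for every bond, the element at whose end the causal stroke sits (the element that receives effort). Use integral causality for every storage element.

β1 stroke→J1  (Se1: effort source, stroke at far end)
β0 stroke→I1  (common-e at J1 fixed by 1)
β2 stroke→I2  (J1: bond 1 brought effort, rest push out)
β3 stroke→R1  (common-e at J1 fixed by 1)

β0 stroke at I1
β1 stroke at J1
β2 stroke at I2
β3 stroke at R1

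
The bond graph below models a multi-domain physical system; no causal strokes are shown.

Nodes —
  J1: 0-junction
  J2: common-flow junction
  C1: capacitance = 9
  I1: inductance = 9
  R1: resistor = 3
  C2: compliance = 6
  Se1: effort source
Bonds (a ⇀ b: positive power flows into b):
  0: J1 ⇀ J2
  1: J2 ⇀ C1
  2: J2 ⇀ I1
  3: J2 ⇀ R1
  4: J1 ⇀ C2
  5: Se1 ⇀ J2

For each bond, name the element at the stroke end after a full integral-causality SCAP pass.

β5 →J2  (Se1 fixes effort; stroke away)
β1 →J2  (C1 outputs effort q/C1)
β2 →I1  (I1 outputs flow p/I1)
β0 →J2  (J2: bond 2 brought flow, rest push out)
β3 →J2  (J2: bond 2 brought flow, rest push out)
β4 →J1  (closing 0-jn rule on J1)

β0 stroke→J2
β1 stroke→J2
β2 stroke→I1
β3 stroke→J2
β4 stroke→J1
β5 stroke→J2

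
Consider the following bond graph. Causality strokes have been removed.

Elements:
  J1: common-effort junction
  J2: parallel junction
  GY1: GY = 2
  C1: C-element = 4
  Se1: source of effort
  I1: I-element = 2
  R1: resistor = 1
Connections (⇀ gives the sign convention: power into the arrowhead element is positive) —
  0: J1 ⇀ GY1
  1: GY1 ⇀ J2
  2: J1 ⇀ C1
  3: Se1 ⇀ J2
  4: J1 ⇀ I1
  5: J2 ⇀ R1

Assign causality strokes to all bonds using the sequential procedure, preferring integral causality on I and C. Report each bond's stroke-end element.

#3 stroke→J2  (source Se1 imposes e)
#1 stroke→GY1  (J2: bond 3 brought effort, rest push out)
#5 stroke→R1  (J2 effort already set via bond 3)
#0 stroke→GY1  (GY1: gyrator matches bond 1)
#2 stroke→J1  (prefer integral on C1)
#4 stroke→I1  (J1 effort already set via bond 2)

bond 0 →GY1
bond 1 →GY1
bond 2 →J1
bond 3 →J2
bond 4 →I1
bond 5 →R1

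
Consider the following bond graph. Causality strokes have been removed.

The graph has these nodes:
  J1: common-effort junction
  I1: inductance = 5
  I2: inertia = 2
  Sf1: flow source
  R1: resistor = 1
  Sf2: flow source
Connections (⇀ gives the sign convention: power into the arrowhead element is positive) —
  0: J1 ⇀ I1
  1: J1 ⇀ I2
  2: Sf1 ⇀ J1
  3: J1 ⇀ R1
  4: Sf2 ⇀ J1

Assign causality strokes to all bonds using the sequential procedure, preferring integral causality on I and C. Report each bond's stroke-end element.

β2 stroke at Sf1  (source Sf1 imposes f)
β4 stroke at Sf2  (source Sf2 imposes f)
β0 stroke at I1  (prefer integral on I1)
β1 stroke at I2  (I2: I, integral causality)
β3 stroke at J1  (J1 needs exactly one e-in)

b0 →I1
b1 →I2
b2 →Sf1
b3 →J1
b4 →Sf2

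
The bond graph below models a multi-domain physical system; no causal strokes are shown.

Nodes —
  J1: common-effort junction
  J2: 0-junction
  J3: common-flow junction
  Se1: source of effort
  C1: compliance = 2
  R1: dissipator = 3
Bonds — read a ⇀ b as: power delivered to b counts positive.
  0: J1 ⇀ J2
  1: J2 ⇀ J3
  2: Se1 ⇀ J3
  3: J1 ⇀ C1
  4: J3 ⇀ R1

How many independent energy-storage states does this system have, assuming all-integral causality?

#2 stroke→J3  (Se1: effort source, stroke at far end)
#3 stroke→J1  (C1 integral (e out))
#0 stroke→J2  (J1: bond 3 brought effort, rest push out)
#1 stroke→J3  (J2 effort already set via bond 0)
#4 stroke→R1  (J3: last free bond brings flow in)

1  (C1 all integral)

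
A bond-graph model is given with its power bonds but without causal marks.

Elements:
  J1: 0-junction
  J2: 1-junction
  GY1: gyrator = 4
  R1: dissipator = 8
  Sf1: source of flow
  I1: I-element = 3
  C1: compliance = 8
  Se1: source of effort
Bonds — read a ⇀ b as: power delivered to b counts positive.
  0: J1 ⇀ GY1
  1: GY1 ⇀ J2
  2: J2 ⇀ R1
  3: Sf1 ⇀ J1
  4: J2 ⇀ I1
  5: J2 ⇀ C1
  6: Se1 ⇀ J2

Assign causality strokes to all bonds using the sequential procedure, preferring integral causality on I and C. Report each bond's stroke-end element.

b3 →Sf1  (Sf1 fixes flow; stroke at Sf1)
b6 →J2  (Se1 fixes effort; stroke away)
b0 →J1  (only one effort-in slot at J1)
b1 →J2  (GY1 both-in/both-out from 0)
b4 →I1  (I1: I, integral causality)
b2 →J2  (J2: bond 4 brought flow, rest push out)
b5 →J2  (J2: bond 4 brought flow, rest push out)

β0 stroke at J1
β1 stroke at J2
β2 stroke at J2
β3 stroke at Sf1
β4 stroke at I1
β5 stroke at J2
β6 stroke at J2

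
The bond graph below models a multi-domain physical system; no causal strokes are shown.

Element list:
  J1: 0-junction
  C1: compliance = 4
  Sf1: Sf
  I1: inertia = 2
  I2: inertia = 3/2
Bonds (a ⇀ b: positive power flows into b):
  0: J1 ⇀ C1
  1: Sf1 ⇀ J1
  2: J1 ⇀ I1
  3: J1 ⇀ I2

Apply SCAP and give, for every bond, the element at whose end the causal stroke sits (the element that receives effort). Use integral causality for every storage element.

β0 stroke→J1
β1 stroke→Sf1
β2 stroke→I1
β3 stroke→I2

bond 1 |Sf1  (source Sf1 imposes f)
bond 0 |J1  (C1 integral (e out))
bond 2 |I1  (0-jn J1 has e-setter on 0)
bond 3 |I2  (J1 effort already set via bond 0)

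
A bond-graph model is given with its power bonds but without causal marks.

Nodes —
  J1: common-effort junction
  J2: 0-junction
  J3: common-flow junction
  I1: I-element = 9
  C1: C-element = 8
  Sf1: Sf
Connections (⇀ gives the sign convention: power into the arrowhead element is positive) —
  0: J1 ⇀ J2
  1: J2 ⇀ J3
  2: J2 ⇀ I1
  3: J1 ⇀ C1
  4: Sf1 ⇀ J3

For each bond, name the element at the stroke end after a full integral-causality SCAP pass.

β0 stroke at J2
β1 stroke at J3
β2 stroke at I1
β3 stroke at J1
β4 stroke at Sf1

β4 stroke→Sf1  (Sf1: flow source, stroke at near end)
β1 stroke→J3  (common-f at J3 fixed by 4)
β2 stroke→I1  (prefer integral on I1)
β0 stroke→J2  (J2 needs exactly one e-in)
β3 stroke→J1  (only one effort-in slot at J1)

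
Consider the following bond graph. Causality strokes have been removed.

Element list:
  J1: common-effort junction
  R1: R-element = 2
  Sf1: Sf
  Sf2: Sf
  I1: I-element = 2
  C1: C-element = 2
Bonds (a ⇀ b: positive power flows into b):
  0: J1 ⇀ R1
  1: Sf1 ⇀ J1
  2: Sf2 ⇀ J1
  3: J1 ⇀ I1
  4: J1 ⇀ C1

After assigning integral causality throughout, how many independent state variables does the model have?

2  (C1, I1 all integral)

#1 →Sf1  (Sf1: flow source, stroke at near end)
#2 →Sf2  (source Sf2 imposes f)
#3 →I1  (prefer integral on I1)
#4 →J1  (C1 outputs effort q/C1)
#0 →R1  (J1 effort already set via bond 4)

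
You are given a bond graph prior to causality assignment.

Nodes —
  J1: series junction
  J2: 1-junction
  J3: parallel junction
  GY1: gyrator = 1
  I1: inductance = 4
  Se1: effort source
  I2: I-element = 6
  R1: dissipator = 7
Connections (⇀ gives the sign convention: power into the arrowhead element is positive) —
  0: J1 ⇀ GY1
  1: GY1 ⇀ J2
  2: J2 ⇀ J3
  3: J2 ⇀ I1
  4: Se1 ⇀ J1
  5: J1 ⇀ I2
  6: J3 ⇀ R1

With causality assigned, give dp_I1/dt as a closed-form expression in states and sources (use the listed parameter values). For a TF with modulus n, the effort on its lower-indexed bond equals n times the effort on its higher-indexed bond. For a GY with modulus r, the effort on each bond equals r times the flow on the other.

dp_I1/dt = -7*p_I1/4 + p_I2/6

#4 →J1  (Se1 fixes effort; stroke away)
#3 →I1  (I1 outputs flow p/I1)
#1 →J2  (1-jn J2 has f-setter on 3)
#2 →J2  (common-f at J2 fixed by 3)
#6 →J3  (J3 needs exactly one e-in)
#0 →J1  (GY GY1: same side as bond 1)
#5 →I2  (J1: last free bond brings flow in)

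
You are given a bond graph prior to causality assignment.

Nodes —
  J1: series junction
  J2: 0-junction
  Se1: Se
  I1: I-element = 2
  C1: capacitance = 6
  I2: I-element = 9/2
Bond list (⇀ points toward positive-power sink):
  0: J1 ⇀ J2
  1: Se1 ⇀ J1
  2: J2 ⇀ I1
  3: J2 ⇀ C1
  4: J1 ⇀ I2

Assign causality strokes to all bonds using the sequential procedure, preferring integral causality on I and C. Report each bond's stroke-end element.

bond 1 |J1  (source Se1 imposes e)
bond 2 |I1  (I1: I, integral causality)
bond 3 |J2  (C1: C, integral causality)
bond 0 |J1  (J2 effort already set via bond 3)
bond 4 |I2  (closing 1-jn rule on J1)

β0 stroke→J1
β1 stroke→J1
β2 stroke→I1
β3 stroke→J2
β4 stroke→I2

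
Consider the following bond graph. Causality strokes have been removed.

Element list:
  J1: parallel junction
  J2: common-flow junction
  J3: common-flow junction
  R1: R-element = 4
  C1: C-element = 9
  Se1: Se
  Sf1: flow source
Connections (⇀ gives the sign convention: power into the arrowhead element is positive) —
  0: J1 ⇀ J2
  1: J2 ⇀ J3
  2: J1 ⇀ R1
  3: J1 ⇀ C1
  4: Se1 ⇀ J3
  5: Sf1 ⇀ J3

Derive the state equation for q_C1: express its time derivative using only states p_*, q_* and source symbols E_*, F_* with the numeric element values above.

b4 stroke→J3  (Se1: effort source, stroke at far end)
b5 stroke→Sf1  (Sf1 fixes flow; stroke at Sf1)
b1 stroke→J3  (J3: bond 5 brought flow, rest push out)
b0 stroke→J2  (1-jn J2 has f-setter on 1)
b3 stroke→J1  (C1: C, integral causality)
b2 stroke→R1  (common-e at J1 fixed by 3)

dq_C1/dt = -F_Sf1 - q_C1/36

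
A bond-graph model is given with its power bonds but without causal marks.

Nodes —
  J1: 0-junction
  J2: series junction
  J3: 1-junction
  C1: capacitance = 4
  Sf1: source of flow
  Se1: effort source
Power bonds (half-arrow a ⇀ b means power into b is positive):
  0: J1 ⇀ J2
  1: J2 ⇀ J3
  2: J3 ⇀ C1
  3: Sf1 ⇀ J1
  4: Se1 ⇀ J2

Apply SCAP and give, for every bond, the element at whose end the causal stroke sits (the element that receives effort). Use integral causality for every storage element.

bond 3 stroke→Sf1  (Sf1 (Sf) sets flow on bond)
bond 4 stroke→J2  (Se1 (Se) sets effort on bond)
bond 0 stroke→J1  (J1: last free bond brings effort in)
bond 1 stroke→J2  (J2: bond 0 brought flow, rest push out)
bond 2 stroke→J3  (J3: bond 1 brought flow, rest push out)

b0 →J1
b1 →J2
b2 →J3
b3 →Sf1
b4 →J2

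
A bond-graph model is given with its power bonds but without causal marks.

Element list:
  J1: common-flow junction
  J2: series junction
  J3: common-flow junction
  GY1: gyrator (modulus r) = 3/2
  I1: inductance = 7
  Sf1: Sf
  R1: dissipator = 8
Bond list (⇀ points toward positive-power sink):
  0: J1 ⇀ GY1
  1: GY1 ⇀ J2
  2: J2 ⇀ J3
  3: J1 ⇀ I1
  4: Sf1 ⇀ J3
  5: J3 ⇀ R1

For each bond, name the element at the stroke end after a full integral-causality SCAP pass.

#4 →Sf1  (Sf1 fixes flow; stroke at Sf1)
#2 →J3  (J3 flow already set via bond 4)
#5 →J3  (J3 flow already set via bond 4)
#1 →J2  (J2 flow already set via bond 2)
#0 →J1  (through GY1, causality inverts; strokes same side of GY1)
#3 →I1  (J1: last free bond brings flow in)

#0 |J1
#1 |J2
#2 |J3
#3 |I1
#4 |Sf1
#5 |J3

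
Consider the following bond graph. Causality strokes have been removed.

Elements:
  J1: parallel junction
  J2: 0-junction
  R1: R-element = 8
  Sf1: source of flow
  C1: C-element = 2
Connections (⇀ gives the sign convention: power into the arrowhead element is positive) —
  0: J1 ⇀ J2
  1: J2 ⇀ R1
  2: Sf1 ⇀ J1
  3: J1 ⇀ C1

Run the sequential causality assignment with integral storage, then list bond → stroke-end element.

bond 0 stroke at J2
bond 1 stroke at R1
bond 2 stroke at Sf1
bond 3 stroke at J1

β2 |Sf1  (Sf1 fixes flow; stroke at Sf1)
β3 |J1  (C1: C, integral causality)
β0 |J2  (common-e at J1 fixed by 3)
β1 |R1  (common-e at J2 fixed by 0)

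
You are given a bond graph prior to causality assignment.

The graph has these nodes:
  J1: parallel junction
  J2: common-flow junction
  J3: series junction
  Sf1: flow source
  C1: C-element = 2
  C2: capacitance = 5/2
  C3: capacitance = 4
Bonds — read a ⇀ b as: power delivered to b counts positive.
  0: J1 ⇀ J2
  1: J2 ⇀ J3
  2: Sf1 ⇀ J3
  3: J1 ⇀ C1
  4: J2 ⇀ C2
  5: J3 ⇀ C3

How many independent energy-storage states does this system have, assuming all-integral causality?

bond 2 stroke→Sf1  (Sf1: flow source, stroke at near end)
bond 1 stroke→J3  (J3 flow already set via bond 2)
bond 5 stroke→J3  (J3 flow already set via bond 2)
bond 0 stroke→J2  (J2: bond 1 brought flow, rest push out)
bond 4 stroke→J2  (1-jn J2 has f-setter on 1)
bond 3 stroke→J1  (closing 0-jn rule on J1)

3  (C1, C2, C3 all integral)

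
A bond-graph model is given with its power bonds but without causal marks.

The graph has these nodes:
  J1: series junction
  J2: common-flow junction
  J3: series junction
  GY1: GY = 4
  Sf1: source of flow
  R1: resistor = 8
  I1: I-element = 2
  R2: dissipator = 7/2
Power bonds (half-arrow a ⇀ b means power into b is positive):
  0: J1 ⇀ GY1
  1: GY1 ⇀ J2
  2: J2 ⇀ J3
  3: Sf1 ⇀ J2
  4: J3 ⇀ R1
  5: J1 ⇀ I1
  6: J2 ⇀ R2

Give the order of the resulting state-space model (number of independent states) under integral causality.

b3 →Sf1  (source Sf1 imposes f)
b1 →J2  (1-jn J2 has f-setter on 3)
b2 →J2  (1-jn J2 has f-setter on 3)
b6 →J2  (J2: bond 3 brought flow, rest push out)
b4 →J3  (J3: bond 2 brought flow, rest push out)
b0 →J1  (GY GY1: same side as bond 1)
b5 →I1  (only one flow-in slot at J1)

1  (I1 all integral)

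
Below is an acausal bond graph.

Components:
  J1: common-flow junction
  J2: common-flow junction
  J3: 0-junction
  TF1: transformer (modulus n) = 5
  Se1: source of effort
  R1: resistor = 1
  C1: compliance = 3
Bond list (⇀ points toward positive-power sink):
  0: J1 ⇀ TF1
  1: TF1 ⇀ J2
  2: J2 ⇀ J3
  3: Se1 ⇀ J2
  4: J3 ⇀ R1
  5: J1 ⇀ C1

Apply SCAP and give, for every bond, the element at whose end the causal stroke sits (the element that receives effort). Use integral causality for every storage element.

β0 stroke→TF1
β1 stroke→J2
β2 stroke→J3
β3 stroke→J2
β4 stroke→R1
β5 stroke→J1

b3 stroke→J2  (Se1 (Se) sets effort on bond)
b5 stroke→J1  (C1 integral (e out))
b0 stroke→TF1  (J1 needs exactly one f-in)
b1 stroke→J2  (through TF1, causality passes straight; one stroke at TF1)
b2 stroke→J3  (J2: last free bond brings flow in)
b4 stroke→R1  (0-jn J3 has e-setter on 2)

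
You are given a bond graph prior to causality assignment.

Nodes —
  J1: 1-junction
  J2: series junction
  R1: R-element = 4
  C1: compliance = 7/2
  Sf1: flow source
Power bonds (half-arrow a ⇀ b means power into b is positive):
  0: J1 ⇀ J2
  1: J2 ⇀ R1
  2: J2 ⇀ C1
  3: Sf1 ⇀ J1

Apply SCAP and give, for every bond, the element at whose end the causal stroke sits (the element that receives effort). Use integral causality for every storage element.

#3 →Sf1  (Sf1 fixes flow; stroke at Sf1)
#0 →J1  (J1 flow already set via bond 3)
#1 →J2  (common-f at J2 fixed by 0)
#2 →J2  (1-jn J2 has f-setter on 0)

β0 →J1
β1 →J2
β2 →J2
β3 →Sf1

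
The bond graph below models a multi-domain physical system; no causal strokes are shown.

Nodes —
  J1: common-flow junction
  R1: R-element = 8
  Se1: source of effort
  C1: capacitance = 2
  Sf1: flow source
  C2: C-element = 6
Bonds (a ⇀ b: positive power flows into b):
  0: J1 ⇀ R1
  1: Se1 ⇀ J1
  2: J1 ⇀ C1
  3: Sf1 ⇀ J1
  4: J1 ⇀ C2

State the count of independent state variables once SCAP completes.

2  (C1, C2 all integral)

b1 →J1  (source Se1 imposes e)
b3 →Sf1  (source Sf1 imposes f)
b0 →J1  (1-jn J1 has f-setter on 3)
b2 →J1  (J1 flow already set via bond 3)
b4 →J1  (J1 flow already set via bond 3)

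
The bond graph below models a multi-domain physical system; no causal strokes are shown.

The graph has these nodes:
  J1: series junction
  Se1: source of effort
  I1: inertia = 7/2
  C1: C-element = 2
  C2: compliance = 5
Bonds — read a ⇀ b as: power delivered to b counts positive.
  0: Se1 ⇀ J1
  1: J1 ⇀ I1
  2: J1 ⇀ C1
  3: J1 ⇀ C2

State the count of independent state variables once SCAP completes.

3  (C1, C2, I1 all integral)

b0 →J1  (Se1 fixes effort; stroke away)
b1 →I1  (I1 integral (f out))
b2 →J1  (J1 flow already set via bond 1)
b3 →J1  (J1: bond 1 brought flow, rest push out)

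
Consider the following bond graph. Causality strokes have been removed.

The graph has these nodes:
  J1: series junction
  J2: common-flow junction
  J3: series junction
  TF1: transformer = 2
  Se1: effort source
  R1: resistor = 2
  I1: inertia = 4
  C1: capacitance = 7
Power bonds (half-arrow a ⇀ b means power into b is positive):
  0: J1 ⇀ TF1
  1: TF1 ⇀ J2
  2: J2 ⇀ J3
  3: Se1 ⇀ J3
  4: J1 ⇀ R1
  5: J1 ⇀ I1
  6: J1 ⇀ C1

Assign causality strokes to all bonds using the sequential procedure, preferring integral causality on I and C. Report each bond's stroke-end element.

β0 →J1
β1 →TF1
β2 →J2
β3 →J3
β4 →J1
β5 →I1
β6 →J1

β3 |J3  (Se1 (Se) sets effort on bond)
β2 |J2  (J3: last free bond brings flow in)
β1 |TF1  (only one flow-in slot at J2)
β0 |J1  (TF1: transformer flips bond 1)
β5 |I1  (I1 outputs flow p/I1)
β4 |J1  (J1: bond 5 brought flow, rest push out)
β6 |J1  (J1: bond 5 brought flow, rest push out)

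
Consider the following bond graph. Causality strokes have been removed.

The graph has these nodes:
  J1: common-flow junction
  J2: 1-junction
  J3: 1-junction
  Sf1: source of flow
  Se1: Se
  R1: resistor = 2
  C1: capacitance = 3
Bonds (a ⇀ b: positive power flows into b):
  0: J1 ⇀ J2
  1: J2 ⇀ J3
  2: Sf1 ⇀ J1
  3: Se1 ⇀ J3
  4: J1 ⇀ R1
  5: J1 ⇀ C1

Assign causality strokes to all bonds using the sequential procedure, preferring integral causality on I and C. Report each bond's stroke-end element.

#0 stroke at J1
#1 stroke at J2
#2 stroke at Sf1
#3 stroke at J3
#4 stroke at J1
#5 stroke at J1

bond 2 →Sf1  (source Sf1 imposes f)
bond 3 →J3  (Se1: effort source, stroke at far end)
bond 0 →J1  (J1: bond 2 brought flow, rest push out)
bond 4 →J1  (J1: bond 2 brought flow, rest push out)
bond 5 →J1  (common-f at J1 fixed by 2)
bond 1 →J2  (common-f at J2 fixed by 0)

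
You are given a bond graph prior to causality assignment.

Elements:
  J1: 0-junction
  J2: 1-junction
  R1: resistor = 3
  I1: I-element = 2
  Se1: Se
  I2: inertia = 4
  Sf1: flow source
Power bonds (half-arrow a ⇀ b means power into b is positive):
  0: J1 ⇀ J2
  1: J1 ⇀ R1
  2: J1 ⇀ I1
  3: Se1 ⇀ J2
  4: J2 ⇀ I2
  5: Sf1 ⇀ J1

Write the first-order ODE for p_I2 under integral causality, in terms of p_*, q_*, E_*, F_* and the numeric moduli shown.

dp_I2/dt = E_Se1 + 3*F_Sf1 - 3*p_I1/2 - 3*p_I2/4

b3 stroke→J2  (Se1 (Se) sets effort on bond)
b5 stroke→Sf1  (Sf1 fixes flow; stroke at Sf1)
b2 stroke→I1  (I1 outputs flow p/I1)
b4 stroke→I2  (I2 integral (f out))
b0 stroke→J2  (J2: bond 4 brought flow, rest push out)
b1 stroke→J1  (closing 0-jn rule on J1)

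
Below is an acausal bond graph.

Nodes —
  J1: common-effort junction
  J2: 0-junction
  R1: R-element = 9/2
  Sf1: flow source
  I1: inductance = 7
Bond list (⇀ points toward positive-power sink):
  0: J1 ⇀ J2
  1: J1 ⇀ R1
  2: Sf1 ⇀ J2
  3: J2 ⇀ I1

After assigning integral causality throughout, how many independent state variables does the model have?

bond 2 stroke at Sf1  (Sf1: flow source, stroke at near end)
bond 3 stroke at I1  (I1 integral (f out))
bond 0 stroke at J2  (J2 needs exactly one e-in)
bond 1 stroke at J1  (J1 needs exactly one e-in)

1  (I1 all integral)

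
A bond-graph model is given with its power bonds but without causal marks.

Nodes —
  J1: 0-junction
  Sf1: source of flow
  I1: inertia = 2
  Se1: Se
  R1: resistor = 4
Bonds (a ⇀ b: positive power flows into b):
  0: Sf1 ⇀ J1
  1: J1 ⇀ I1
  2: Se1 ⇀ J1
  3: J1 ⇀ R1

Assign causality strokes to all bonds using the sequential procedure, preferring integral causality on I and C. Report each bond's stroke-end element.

β0 →Sf1  (Sf1 (Sf) sets flow on bond)
β2 →J1  (Se1 (Se) sets effort on bond)
β1 →I1  (0-jn J1 has e-setter on 2)
β3 →R1  (J1: bond 2 brought effort, rest push out)

#0 |Sf1
#1 |I1
#2 |J1
#3 |R1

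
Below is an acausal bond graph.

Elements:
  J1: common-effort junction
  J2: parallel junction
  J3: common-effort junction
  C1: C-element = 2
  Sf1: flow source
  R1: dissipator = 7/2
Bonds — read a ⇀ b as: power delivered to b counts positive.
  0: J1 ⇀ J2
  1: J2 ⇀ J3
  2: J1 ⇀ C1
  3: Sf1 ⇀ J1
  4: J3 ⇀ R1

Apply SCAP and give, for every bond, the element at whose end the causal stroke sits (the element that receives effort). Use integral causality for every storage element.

bond 0 stroke→J2
bond 1 stroke→J3
bond 2 stroke→J1
bond 3 stroke→Sf1
bond 4 stroke→R1

β3 stroke at Sf1  (Sf1 fixes flow; stroke at Sf1)
β2 stroke at J1  (C1 integral (e out))
β0 stroke at J2  (common-e at J1 fixed by 2)
β1 stroke at J3  (common-e at J2 fixed by 0)
β4 stroke at R1  (J3: bond 1 brought effort, rest push out)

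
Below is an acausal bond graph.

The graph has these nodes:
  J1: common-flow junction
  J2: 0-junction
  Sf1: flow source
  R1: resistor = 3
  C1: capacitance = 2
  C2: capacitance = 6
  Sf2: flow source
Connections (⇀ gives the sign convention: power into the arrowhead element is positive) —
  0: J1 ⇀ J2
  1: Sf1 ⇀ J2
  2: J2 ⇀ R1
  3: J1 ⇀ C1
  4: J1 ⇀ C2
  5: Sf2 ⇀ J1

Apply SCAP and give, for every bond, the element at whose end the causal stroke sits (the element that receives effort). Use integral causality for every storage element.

β0 |J1
β1 |Sf1
β2 |J2
β3 |J1
β4 |J1
β5 |Sf2

bond 1 |Sf1  (Sf1 fixes flow; stroke at Sf1)
bond 5 |Sf2  (Sf2 (Sf) sets flow on bond)
bond 0 |J1  (J1: bond 5 brought flow, rest push out)
bond 3 |J1  (J1 flow already set via bond 5)
bond 4 |J1  (J1: bond 5 brought flow, rest push out)
bond 2 |J2  (J2: last free bond brings effort in)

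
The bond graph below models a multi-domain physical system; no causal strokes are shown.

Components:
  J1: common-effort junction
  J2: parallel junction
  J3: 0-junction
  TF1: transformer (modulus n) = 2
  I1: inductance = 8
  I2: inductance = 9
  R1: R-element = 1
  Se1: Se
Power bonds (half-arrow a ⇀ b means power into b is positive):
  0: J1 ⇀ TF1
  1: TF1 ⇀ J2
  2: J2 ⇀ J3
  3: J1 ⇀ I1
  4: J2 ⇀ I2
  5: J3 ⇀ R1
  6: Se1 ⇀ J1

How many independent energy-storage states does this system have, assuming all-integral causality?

b6 |J1  (Se1: effort source, stroke at far end)
b0 |TF1  (J1 effort already set via bond 6)
b3 |I1  (J1 effort already set via bond 6)
b1 |J2  (TF1: transformer flips bond 0)
b2 |J3  (0-jn J2 has e-setter on 1)
b4 |I2  (J2: bond 1 brought effort, rest push out)
b5 |R1  (0-jn J3 has e-setter on 2)

2  (I1, I2 all integral)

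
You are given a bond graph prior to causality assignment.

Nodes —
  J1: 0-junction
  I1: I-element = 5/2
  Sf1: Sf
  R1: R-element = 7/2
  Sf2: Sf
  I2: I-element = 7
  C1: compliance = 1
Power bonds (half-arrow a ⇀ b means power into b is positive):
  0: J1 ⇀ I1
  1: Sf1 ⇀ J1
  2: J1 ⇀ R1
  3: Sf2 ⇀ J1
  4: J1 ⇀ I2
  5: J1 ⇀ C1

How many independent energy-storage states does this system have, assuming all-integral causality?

bond 1 |Sf1  (Sf1: flow source, stroke at near end)
bond 3 |Sf2  (Sf2: flow source, stroke at near end)
bond 0 |I1  (prefer integral on I1)
bond 4 |I2  (I2: I, integral causality)
bond 5 |J1  (C1 integral (e out))
bond 2 |R1  (J1 effort already set via bond 5)

3  (C1, I1, I2 all integral)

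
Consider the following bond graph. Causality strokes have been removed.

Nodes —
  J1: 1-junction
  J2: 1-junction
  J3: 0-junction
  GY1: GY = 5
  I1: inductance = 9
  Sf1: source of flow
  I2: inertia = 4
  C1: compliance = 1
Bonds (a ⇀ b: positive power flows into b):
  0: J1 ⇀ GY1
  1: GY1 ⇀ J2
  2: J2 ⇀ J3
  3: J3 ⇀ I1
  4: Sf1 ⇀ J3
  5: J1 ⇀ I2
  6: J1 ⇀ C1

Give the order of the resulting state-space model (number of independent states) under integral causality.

3  (C1, I1, I2 all integral)

bond 4 →Sf1  (Sf1 (Sf) sets flow on bond)
bond 3 →I1  (I1 outputs flow p/I1)
bond 2 →J3  (closing 0-jn rule on J3)
bond 1 →J2  (1-jn J2 has f-setter on 2)
bond 0 →J1  (GY GY1: same side as bond 1)
bond 5 →I2  (I2 integral (f out))
bond 6 →J1  (J1: bond 5 brought flow, rest push out)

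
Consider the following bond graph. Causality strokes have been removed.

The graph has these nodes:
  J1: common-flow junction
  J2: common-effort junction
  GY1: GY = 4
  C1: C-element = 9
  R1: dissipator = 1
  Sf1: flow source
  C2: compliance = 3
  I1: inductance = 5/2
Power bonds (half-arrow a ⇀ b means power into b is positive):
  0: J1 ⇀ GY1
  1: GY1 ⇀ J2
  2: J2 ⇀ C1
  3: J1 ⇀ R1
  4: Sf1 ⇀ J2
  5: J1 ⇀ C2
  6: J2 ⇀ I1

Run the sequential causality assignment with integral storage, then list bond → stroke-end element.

β4 stroke at Sf1  (Sf1 fixes flow; stroke at Sf1)
β2 stroke at J2  (C1 outputs effort q/C1)
β1 stroke at GY1  (common-e at J2 fixed by 2)
β6 stroke at I1  (common-e at J2 fixed by 2)
β0 stroke at GY1  (GY GY1: same side as bond 1)
β3 stroke at J1  (common-f at J1 fixed by 0)
β5 stroke at J1  (common-f at J1 fixed by 0)

b0 |GY1
b1 |GY1
b2 |J2
b3 |J1
b4 |Sf1
b5 |J1
b6 |I1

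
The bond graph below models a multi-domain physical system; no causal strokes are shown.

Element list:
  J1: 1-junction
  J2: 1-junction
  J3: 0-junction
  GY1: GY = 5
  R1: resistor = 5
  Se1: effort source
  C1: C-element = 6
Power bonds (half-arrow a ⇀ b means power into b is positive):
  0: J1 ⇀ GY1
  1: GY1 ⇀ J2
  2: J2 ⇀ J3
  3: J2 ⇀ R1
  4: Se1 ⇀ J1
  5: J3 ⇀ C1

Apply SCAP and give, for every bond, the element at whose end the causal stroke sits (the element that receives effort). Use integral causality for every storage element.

#4 stroke at J1  (source Se1 imposes e)
#0 stroke at GY1  (only one flow-in slot at J1)
#1 stroke at GY1  (GY1 both-in/both-out from 0)
#2 stroke at J2  (J2: bond 1 brought flow, rest push out)
#3 stroke at J2  (1-jn J2 has f-setter on 1)
#5 stroke at J3  (J3: last free bond brings effort in)

β0 stroke→GY1
β1 stroke→GY1
β2 stroke→J2
β3 stroke→J2
β4 stroke→J1
β5 stroke→J3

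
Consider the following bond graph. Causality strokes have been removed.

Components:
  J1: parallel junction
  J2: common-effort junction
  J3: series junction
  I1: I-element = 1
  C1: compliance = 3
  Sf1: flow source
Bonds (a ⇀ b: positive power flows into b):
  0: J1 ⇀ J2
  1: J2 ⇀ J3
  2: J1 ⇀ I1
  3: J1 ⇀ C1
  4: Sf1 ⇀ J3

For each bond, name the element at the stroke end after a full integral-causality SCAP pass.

#0 stroke→J2
#1 stroke→J3
#2 stroke→I1
#3 stroke→J1
#4 stroke→Sf1

β4 stroke→Sf1  (source Sf1 imposes f)
β1 stroke→J3  (J3: bond 4 brought flow, rest push out)
β0 stroke→J2  (closing 0-jn rule on J2)
β2 stroke→I1  (I1 integral (f out))
β3 stroke→J1  (J1: last free bond brings effort in)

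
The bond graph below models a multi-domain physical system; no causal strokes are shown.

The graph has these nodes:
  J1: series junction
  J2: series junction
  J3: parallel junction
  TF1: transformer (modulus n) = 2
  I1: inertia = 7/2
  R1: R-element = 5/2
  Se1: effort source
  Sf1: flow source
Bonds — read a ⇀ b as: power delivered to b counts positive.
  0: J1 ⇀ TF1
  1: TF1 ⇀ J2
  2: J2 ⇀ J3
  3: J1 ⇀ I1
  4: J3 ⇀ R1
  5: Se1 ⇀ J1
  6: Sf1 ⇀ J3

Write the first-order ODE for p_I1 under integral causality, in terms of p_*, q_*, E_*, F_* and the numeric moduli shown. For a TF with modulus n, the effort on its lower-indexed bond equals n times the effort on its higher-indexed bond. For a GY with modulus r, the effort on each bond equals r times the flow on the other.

dp_I1/dt = E_Se1 - 5*F_Sf1 - 20*p_I1/7

#5 stroke at J1  (Se1 fixes effort; stroke away)
#6 stroke at Sf1  (Sf1 (Sf) sets flow on bond)
#3 stroke at I1  (I1 outputs flow p/I1)
#0 stroke at J1  (common-f at J1 fixed by 3)
#1 stroke at TF1  (TF1: transformer flips bond 0)
#2 stroke at J2  (common-f at J2 fixed by 1)
#4 stroke at J3  (J3: last free bond brings effort in)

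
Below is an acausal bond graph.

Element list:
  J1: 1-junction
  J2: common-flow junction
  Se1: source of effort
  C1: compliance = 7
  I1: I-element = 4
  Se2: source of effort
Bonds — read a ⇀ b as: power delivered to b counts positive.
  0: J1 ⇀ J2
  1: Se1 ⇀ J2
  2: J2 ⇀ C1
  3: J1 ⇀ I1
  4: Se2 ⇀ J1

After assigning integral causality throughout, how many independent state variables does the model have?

bond 1 stroke at J2  (Se1 fixes effort; stroke away)
bond 4 stroke at J1  (Se2 fixes effort; stroke away)
bond 2 stroke at J2  (C1 outputs effort q/C1)
bond 0 stroke at J1  (J2: last free bond brings flow in)
bond 3 stroke at I1  (closing 1-jn rule on J1)

2  (C1, I1 all integral)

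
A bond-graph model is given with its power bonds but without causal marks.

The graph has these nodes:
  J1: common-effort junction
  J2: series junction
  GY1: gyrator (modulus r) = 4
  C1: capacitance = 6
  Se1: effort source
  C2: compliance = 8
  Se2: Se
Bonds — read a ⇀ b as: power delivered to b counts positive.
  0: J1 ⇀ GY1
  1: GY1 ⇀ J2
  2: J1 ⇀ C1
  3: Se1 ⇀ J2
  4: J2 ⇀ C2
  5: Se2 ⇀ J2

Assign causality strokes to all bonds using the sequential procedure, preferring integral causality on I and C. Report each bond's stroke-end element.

#3 →J2  (Se1 (Se) sets effort on bond)
#5 →J2  (Se2 fixes effort; stroke away)
#2 →J1  (C1 outputs effort q/C1)
#0 →GY1  (J1: bond 2 brought effort, rest push out)
#1 →GY1  (GY GY1: same side as bond 0)
#4 →J2  (J2 flow already set via bond 1)

bond 0 stroke at GY1
bond 1 stroke at GY1
bond 2 stroke at J1
bond 3 stroke at J2
bond 4 stroke at J2
bond 5 stroke at J2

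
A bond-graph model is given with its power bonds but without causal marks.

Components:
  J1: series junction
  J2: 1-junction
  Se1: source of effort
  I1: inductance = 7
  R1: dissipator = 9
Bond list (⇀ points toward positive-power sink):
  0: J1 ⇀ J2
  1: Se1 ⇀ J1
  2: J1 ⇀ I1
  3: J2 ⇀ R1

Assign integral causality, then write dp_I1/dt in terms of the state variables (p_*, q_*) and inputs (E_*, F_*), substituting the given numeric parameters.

b1 |J1  (Se1: effort source, stroke at far end)
b2 |I1  (I1: I, integral causality)
b0 |J1  (J1: bond 2 brought flow, rest push out)
b3 |J2  (J2 flow already set via bond 0)

dp_I1/dt = E_Se1 - 9*p_I1/7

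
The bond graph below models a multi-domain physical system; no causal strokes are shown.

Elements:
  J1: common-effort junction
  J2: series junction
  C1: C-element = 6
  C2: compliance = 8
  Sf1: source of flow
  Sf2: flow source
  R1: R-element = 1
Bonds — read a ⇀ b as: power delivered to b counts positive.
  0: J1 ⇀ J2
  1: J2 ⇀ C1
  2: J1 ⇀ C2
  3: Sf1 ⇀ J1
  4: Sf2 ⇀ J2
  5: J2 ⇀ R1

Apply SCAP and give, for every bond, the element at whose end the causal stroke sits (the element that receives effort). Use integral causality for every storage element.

b0 |J2
b1 |J2
b2 |J1
b3 |Sf1
b4 |Sf2
b5 |J2

β3 stroke→Sf1  (source Sf1 imposes f)
β4 stroke→Sf2  (Sf2 (Sf) sets flow on bond)
β0 stroke→J2  (common-f at J2 fixed by 4)
β1 stroke→J2  (J2: bond 4 brought flow, rest push out)
β5 stroke→J2  (common-f at J2 fixed by 4)
β2 stroke→J1  (J1 needs exactly one e-in)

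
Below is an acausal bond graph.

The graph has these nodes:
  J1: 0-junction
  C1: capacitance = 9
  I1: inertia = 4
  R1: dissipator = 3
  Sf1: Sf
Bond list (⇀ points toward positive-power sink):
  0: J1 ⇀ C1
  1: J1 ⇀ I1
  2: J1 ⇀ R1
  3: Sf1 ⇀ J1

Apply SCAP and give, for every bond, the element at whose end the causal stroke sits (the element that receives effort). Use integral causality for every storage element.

β3 stroke→Sf1  (Sf1 fixes flow; stroke at Sf1)
β0 stroke→J1  (C1: C, integral causality)
β1 stroke→I1  (common-e at J1 fixed by 0)
β2 stroke→R1  (J1: bond 0 brought effort, rest push out)

bond 0 stroke at J1
bond 1 stroke at I1
bond 2 stroke at R1
bond 3 stroke at Sf1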